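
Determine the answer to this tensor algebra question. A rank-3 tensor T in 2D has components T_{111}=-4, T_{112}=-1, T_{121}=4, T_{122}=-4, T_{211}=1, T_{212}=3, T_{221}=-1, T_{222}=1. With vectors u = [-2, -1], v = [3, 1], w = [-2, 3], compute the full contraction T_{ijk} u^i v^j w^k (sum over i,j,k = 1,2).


S = sum over i,j,k of T_{ijk} u_i v_j w_k. Expanding all 8 terms:
T_{111}*u_1*v_1*w_1 = -4*-2*3*-2 = -48  (running total: -48)
T_{112}*u_1*v_1*w_2 = -1*-2*3*3 = 18  (running total: -30)
T_{121}*u_1*v_2*w_1 = 4*-2*1*-2 = 16  (running total: -14)
T_{122}*u_1*v_2*w_2 = -4*-2*1*3 = 24  (running total: 10)
T_{211}*u_2*v_1*w_1 = 1*-1*3*-2 = 6  (running total: 16)
T_{212}*u_2*v_1*w_2 = 3*-1*3*3 = -27  (running total: -11)
T_{221}*u_2*v_2*w_1 = -1*-1*1*-2 = -2  (running total: -13)
T_{222}*u_2*v_2*w_2 = 1*-1*1*3 = -3  (running total: -16)
S = -16

-16


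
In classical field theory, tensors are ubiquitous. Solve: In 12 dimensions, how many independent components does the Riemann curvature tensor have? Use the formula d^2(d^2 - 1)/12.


The Riemann tensor in d dimensions has d^2(d^2 - 1)/12 independent components.
d = 12, so d^2 = 144
d^2 - 1 = 143
d^2(d^2 - 1) = 144 * 143 = 20592
Divide by 12: 20592 / 12 = 1716

1716


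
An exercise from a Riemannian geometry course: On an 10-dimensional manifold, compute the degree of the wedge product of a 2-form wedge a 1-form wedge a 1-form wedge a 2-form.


The degree of a wedge product is the sum of the degrees of the individual forms.
Degrees: 2, 1, 1, 2
Total degree = 2 + 1 + 1 + 2 = 6

6


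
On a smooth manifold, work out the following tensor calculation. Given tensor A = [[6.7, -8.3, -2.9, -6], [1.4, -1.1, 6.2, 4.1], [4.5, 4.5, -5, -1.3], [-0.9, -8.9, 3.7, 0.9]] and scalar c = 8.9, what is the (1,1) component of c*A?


Scalar multiplication: (cA)_{ij} = c * A_{ij}.
c = 8.9
A_{11} = 6.7
(cA)_{11} = 8.9 * 6.7 = 59.63

59.63


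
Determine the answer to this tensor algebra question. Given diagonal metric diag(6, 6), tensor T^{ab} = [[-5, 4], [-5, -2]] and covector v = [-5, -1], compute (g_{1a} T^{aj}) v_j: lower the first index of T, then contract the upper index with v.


Step 1: lower the first index. For a diagonal metric, g_{ia} T^{aj} = g_{ii} T^{ij} (no sum on i).
g_{11} = 6
S_1{}^1 = 6 * T^{11} = 6 * -5 = -30
S_1{}^2 = 6 * T^{12} = 6 * 4 = 24
Step 2: contract S_1{}^j with v_j.
S_1{}^1 * v_1 = -30 * -5 = 150
S_1{}^2 * v_2 = 24 * -1 = -24
Result = 150 + -24 = 126

126


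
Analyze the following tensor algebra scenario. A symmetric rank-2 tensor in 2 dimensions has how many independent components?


A symmetric rank-2 tensor in d dimensions has d(d+1)/2 independent components.
d = 2
d(d+1)/2 = 2 * 3 / 2 = 6 / 2 = 3

3


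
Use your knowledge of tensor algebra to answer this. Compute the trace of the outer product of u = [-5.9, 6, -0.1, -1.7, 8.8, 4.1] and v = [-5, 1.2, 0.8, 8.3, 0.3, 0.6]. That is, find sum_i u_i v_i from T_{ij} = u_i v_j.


The outer product gives T_{ij} = u_i v_j.
The trace (contraction) is Tr(T) = sum_i T_{ii} = sum_i u_i v_i.
Diagonal entries:
T_{11} = u_1 * v_1 = -5.9 * -5 = 29.5
T_{22} = u_2 * v_2 = 6 * 1.2 = 7.2
T_{33} = u_3 * v_3 = -0.1 * 0.8 = -0.08
T_{44} = u_4 * v_4 = -1.7 * 8.3 = -14.11
T_{55} = u_5 * v_5 = 8.8 * 0.3 = 2.64
T_{66} = u_6 * v_6 = 4.1 * 0.6 = 2.46
Tr(T) = 29.5 + 7.2 + -0.08 + -14.11 + 2.64 + 2.46 = 27.61

27.61


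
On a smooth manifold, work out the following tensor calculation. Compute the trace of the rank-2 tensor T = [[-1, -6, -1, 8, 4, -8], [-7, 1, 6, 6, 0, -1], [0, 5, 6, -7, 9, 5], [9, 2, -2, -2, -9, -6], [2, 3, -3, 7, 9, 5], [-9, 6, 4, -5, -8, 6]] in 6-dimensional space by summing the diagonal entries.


The contraction (trace) of a rank-2 tensor is the sum of its diagonal elements.
Diagonal entries: A[1,1] = -1, A[2,2] = 1, A[3,3] = 6, A[4,4] = -2, A[5,5] = 9, A[6,6] = 6
Tr(A) = -1 + 1 + 6 + -2 + 9 + 6 = 19

19


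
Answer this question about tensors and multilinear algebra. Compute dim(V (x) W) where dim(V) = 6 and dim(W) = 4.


The dimension of a tensor product is the product of dimensions.
dim(V) = 6, dim(W) = 4
dim(V (x) W) = 6 * 4 = 24

24


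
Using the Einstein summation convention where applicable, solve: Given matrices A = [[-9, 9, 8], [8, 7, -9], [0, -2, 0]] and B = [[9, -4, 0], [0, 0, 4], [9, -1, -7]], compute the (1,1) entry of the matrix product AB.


(AB)_{ij} = sum_k A_{ik} B_{kj}.
For i=1, j=1:
A_{11} * B_{11} = -9 * 9 = -81
A_{12} * B_{21} = 9 * 0 = 0
A_{13} * B_{31} = 8 * 9 = 72
Sum = -81 + 0 + 72 = -9

-9


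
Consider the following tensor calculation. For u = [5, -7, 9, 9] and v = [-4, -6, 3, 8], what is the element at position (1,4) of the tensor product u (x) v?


The outer product entry T_{ij} = u_i * v_j.
We need i=1, j=4.
u_1 = 5, v_4 = 8
T_{1,4} = 5 * 8 = 40

40


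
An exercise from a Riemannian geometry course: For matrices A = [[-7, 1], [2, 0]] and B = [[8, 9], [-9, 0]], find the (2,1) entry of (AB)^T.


(AB)^T_{ij} = (AB)_{ji} = sum_k A_{jk} B_{ki}.
For i=2, j=1 we need (AB)_{12}:
A_{11} * B_{12} = -7 * 9 = -63
A_{12} * B_{22} = 1 * 0 = 0
Sum = -63 + 0 = -63

-63


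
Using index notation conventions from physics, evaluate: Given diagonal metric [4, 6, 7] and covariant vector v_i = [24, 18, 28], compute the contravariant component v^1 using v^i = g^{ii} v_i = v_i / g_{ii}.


To raise an index with a diagonal metric: v^i = v_i / g_{ii}.
For index 1: v_1 = 24, g_{11} = 4
v^1 = 24 / 4 = 6

6


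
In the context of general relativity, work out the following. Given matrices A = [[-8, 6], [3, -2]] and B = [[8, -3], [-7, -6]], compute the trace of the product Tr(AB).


Tr(AB) = sum_i (AB)_{ii} where (AB)_{ii} = sum_k A_{ik} B_{ki}.
(AB)_{11} = -8*8 + 6*-7 = -106
(AB)_{22} = 3*-3 + -2*-6 = 3
Tr(AB) = -106 + 3 = -103

-103


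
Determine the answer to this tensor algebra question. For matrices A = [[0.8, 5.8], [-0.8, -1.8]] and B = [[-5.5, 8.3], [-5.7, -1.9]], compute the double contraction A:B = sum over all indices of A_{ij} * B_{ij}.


A:B = sum over all i,j of A_{ij} * B_{ij}.
Row 1: 0.8*-5.5=-4.4, 5.8*8.3=48.14 => row sum = 43.74
Row 2: -0.8*-5.7=4.56, -1.8*-1.9=3.42 => row sum = 7.98
Total = 43.74 + 7.98 = 51.72

51.72


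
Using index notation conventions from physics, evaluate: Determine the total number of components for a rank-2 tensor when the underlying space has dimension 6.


The number of components of a rank-r tensor in d dimensions is d^r.
Here d = 6 and r = 2.
6^2 = 36

36


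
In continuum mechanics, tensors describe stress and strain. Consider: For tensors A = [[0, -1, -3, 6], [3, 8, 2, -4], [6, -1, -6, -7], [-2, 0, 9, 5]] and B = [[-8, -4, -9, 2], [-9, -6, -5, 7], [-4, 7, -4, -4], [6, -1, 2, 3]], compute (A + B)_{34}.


Tensor addition is component-wise: (A + B)_{ij} = A_{ij} + B_{ij}.
A_{34} = -7
B_{34} = -4
(A + B)_{34} = -7 + -4 = -11

-11


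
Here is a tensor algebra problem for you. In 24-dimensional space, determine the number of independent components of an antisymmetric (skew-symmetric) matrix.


An antisymmetric rank-2 tensor satisfies A_{ij} = -A_{ji}, so diagonal entries are zero.
The independent components are the upper-triangular entries: C(n, 2) = n(n-1)/2.
n = 24
C(24, 2) = 24 * 23 / 2 = 552 / 2 = 276

276


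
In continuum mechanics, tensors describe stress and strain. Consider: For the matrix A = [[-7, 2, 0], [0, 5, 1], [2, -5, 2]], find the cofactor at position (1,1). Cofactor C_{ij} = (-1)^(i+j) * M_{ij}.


To find cofactor C_{11}, delete row 1 and column 1.
The resulting 2x2 submatrix is: [[5, 1], [-5, 2]]
Minor M_{11} = 5*2 - 1*-5
  = 10 - -5 = 15
Sign = (-1)^(1+1) = (-1)^2 = 1
Cofactor C_{11} = 1 * 15 = 15

15


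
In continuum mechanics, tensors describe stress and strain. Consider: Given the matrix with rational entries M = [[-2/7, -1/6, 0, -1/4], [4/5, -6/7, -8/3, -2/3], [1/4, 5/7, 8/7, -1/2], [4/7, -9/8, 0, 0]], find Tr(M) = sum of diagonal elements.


The trace is the sum of diagonal entries.
Diagonal: M[1,1] = -2/7, M[2,2] = -6/7, M[3,3] = 8/7, M[4,4] = 0
Tr(M) = -2/7 + -6/7 + 8/7 + 0
Computing step by step:
After adding M[1,1]: -2/7
After adding M[2,2]: -8/7
After adding M[3,3]: 0
After adding M[4,4]: 0
Tr(M) = 0

0


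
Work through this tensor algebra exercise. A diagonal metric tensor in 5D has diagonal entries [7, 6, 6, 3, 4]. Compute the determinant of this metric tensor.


For a diagonal metric, the determinant is the product of diagonal entries.
Diagonal entries: 7, 6, 6, 3, 4
det(g) = 7 * 6 * 6 * 3 * 4 = 3024

3024


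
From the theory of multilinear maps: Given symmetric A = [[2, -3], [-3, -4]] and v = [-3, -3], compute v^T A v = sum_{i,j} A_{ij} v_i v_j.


First compute Av:
(Av)_1 = 2*-3 + -3*-3 = 3
(Av)_2 = -3*-3 + -4*-3 = 21
Av = [3, 21]
Then v^T (Av) = -3*3 + -3*21
= -9 + -63 = -72

-72


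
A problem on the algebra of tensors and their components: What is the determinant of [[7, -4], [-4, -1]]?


For a 2x2 matrix [[a, b], [c, d]], det = a*d - b*c.
a = 7, b = -4, c = -4, d = -1
a*d = 7 * -1 = -7
b*c = -4 * -4 = 16
det = -7 - 16 = -23

-23


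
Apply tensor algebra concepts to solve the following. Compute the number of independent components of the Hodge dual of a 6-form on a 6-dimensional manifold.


The Hodge dual of a p-form on an n-dimensional manifold is an (n-p)-form.
n = 6, p = 6, so dual degree = 6 - 6 = 0
The number of components is C(n, n-p) = C(6, 0) = 1

1


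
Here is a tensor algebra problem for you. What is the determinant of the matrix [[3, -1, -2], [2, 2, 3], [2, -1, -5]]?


Expanding along the first row, det(A) = a11*M_11 - a12*M_12 + a13*M_13, where M_1j is the (1,j) minor.
Minor M_11 = 2*-5 - 3*-1 = -7
Minor M_12 = 2*-5 - 3*2 = -16
Minor M_13 = 2*-1 - 2*2 = -6
det = 3*(-7) - -1*(-16) + -2*(-6)
    = -21 - 16 + 12
    = -25

-25


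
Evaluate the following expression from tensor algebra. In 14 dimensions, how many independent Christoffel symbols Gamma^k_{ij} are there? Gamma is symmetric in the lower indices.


Christoffel symbols Gamma^k_{ij} are symmetric in i,j, so there are d * d(d+1)/2 independent symbols.
d = 14
d(d+1)/2 = 14 * 15 / 2 = 105
Total = 14 * 105 = 1470

1470


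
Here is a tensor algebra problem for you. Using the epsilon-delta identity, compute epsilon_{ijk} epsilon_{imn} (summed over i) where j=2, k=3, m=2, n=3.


Using the identity: epsilon_{ijk} epsilon_{imn} = delta_{jm} delta_{kn} - delta_{jn} delta_{km}.
delta_{22} = 1
delta_{33} = 1
delta_{23} = 0
delta_{32} = 0
Result = 1 * 1 - 0 * 0 = 1 - 0 = 1

1


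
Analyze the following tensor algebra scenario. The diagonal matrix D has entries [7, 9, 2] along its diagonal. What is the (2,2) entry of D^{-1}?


For a diagonal matrix, the inverse has entries (D^{-1})_{ii} = 1/d_{ii}.
The diagonal entries are: d_{11} = 7, d_{22} = 9, d_{33} = 2
We need (D^{-1})_{22} = 1/d_{22} = 1/9 = 1/9

1/9


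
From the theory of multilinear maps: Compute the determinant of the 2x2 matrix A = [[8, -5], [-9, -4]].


For a 2x2 matrix [[a, b], [c, d]], det = a*d - b*c.
a = 8, b = -5, c = -9, d = -4
a*d = 8 * -4 = -32
b*c = -5 * -9 = 45
det = -32 - 45 = -77

-77


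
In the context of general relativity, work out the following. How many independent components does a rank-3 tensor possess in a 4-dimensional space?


The number of components of a rank-r tensor in d dimensions is d^r.
Here d = 4 and r = 3.
4^3 = 64

64


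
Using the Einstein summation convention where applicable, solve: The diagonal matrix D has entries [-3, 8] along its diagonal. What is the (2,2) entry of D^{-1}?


For a diagonal matrix, the inverse has entries (D^{-1})_{ii} = 1/d_{ii}.
The diagonal entries are: d_{11} = -3, d_{22} = 8
We need (D^{-1})_{22} = 1/d_{22} = 1/8 = 1/8

1/8


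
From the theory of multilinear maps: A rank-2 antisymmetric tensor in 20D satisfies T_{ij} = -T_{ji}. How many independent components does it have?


An antisymmetric rank-2 tensor satisfies A_{ij} = -A_{ji}, so diagonal entries are zero.
The independent components are the upper-triangular entries: C(n, 2) = n(n-1)/2.
n = 20
C(20, 2) = 20 * 19 / 2 = 380 / 2 = 190

190


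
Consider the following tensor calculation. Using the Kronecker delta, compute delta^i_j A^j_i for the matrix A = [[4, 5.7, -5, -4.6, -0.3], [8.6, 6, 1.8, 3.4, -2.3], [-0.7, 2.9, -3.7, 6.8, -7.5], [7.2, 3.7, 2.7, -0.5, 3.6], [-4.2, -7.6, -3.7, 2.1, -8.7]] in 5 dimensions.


The contraction (trace) of a rank-2 tensor is the sum of its diagonal elements.
Diagonal entries: A[1,1] = 4, A[2,2] = 6, A[3,3] = -3.7, A[4,4] = -0.5, A[5,5] = -8.7
Tr(A) = 4 + 6 + -3.7 + -0.5 + -8.7 = -2.9

-2.9


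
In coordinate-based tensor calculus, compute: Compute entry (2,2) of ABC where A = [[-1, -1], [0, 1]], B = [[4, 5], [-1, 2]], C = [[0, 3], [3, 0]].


(ABC)_{22} = sum_m (AB)_{2m} C_{m2}. First compute row 2 of AB.
(AB)_{21} = 0*4 + 1*-1 = -1
(AB)_{22} = 0*5 + 1*2 = 2
Now contract with column 2 of C:
(AB)_{21} * C_{12} = -1 * 3 = -3
(AB)_{22} * C_{22} = 2 * 0 = 0
(ABC)_{22} = -3 + 0 = -3

-3


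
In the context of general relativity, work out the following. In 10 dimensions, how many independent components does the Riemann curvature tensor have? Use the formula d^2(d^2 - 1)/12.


The Riemann tensor in d dimensions has d^2(d^2 - 1)/12 independent components.
d = 10, so d^2 = 100
d^2 - 1 = 99
d^2(d^2 - 1) = 100 * 99 = 9900
Divide by 12: 9900 / 12 = 825

825


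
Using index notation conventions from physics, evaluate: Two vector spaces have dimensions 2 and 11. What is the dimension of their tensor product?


The dimension of a tensor product is the product of dimensions.
dim(V) = 2, dim(W) = 11
dim(V (x) W) = 2 * 11 = 22

22


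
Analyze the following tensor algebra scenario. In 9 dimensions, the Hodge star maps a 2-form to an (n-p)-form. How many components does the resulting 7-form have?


The Hodge dual of a p-form on an n-dimensional manifold is an (n-p)-form.
n = 9, p = 2, so dual degree = 9 - 2 = 7
The number of components is C(n, n-p) = C(9, 7) = 36

36


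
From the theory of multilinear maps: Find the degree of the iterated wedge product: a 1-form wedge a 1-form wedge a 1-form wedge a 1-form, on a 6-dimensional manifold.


The degree of a wedge product is the sum of the degrees of the individual forms.
Degrees: 1, 1, 1, 1
Total degree = 1 + 1 + 1 + 1 = 4

4


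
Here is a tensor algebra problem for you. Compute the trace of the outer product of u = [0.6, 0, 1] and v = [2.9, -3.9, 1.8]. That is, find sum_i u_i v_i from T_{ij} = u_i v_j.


The outer product gives T_{ij} = u_i v_j.
The trace (contraction) is Tr(T) = sum_i T_{ii} = sum_i u_i v_i.
Diagonal entries:
T_{11} = u_1 * v_1 = 0.6 * 2.9 = 1.74
T_{22} = u_2 * v_2 = 0 * -3.9 = 0
T_{33} = u_3 * v_3 = 1 * 1.8 = 1.8
Tr(T) = 1.74 + 0 + 1.8 = 3.54

3.54


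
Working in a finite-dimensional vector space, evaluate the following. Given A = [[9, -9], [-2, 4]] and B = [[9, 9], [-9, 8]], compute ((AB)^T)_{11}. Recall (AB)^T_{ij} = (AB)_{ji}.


(AB)^T_{ij} = (AB)_{ji} = sum_k A_{jk} B_{ki}.
For i=1, j=1 we need (AB)_{11}:
A_{11} * B_{11} = 9 * 9 = 81
A_{12} * B_{21} = -9 * -9 = 81
Sum = 81 + 81 = 162

162


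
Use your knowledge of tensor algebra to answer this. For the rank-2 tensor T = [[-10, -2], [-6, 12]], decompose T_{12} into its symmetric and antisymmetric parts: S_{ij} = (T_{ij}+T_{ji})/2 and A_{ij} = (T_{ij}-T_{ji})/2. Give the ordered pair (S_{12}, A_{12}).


T_{12} = -2
T_{21} = -6
S_{12} = (-2 + -6)/2 = -8/2 = -4
A_{12} = (-2 - -6)/2 = 4/2 = 2
Check: S + A = -4 + 2 = -2 = T_{12}.

(-4, 2)


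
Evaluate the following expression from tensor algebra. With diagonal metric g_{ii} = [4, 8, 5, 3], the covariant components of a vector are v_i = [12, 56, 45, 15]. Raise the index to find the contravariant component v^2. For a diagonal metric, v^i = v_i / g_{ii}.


To raise an index with a diagonal metric: v^i = v_i / g_{ii}.
For index 2: v_2 = 56, g_{22} = 8
v^2 = 56 / 8 = 7

7


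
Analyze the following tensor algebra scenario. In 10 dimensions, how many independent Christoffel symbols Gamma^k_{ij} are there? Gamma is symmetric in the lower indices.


Christoffel symbols Gamma^k_{ij} are symmetric in i,j, so there are d * d(d+1)/2 independent symbols.
d = 10
d(d+1)/2 = 10 * 11 / 2 = 55
Total = 10 * 55 = 550

550


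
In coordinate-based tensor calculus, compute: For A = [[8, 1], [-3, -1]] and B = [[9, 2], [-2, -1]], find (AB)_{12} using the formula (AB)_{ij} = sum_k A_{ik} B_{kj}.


(AB)_{ij} = sum_k A_{ik} B_{kj}.
For i=1, j=2:
A_{11} * B_{12} = 8 * 2 = 16
A_{12} * B_{22} = 1 * -1 = -1
Sum = 16 + -1 = 15

15


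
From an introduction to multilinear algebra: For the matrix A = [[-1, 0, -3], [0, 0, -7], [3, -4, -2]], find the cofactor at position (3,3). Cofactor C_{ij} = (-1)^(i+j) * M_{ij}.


To find cofactor C_{33}, delete row 3 and column 3.
The resulting 2x2 submatrix is: [[-1, 0], [0, 0]]
Minor M_{33} = -1*0 - 0*0
  = 0 - 0 = 0
Sign = (-1)^(3+3) = (-1)^6 = 1
Cofactor C_{33} = 1 * 0 = 0

0


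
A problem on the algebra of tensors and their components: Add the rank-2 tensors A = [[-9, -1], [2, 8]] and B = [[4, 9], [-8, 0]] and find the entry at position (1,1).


Tensor addition is component-wise: (A + B)_{ij} = A_{ij} + B_{ij}.
A_{11} = -9
B_{11} = 4
(A + B)_{11} = -9 + 4 = -5

-5


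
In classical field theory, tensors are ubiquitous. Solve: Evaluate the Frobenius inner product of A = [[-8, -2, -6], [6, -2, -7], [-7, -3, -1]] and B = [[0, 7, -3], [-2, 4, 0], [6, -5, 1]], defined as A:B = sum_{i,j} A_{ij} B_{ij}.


A:B = sum over all i,j of A_{ij} * B_{ij}.
Row 1: -8*0=0, -2*7=-14, -6*-3=18 => row sum = 4
Row 2: 6*-2=-12, -2*4=-8, -7*0=0 => row sum = -20
Row 3: -7*6=-42, -3*-5=15, -1*1=-1 => row sum = -28
Total = 4 + -20 + -28 = -44

-44


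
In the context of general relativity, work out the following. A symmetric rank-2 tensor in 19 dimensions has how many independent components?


A symmetric rank-2 tensor in d dimensions has d(d+1)/2 independent components.
d = 19
d(d+1)/2 = 19 * 20 / 2 = 380 / 2 = 190

190


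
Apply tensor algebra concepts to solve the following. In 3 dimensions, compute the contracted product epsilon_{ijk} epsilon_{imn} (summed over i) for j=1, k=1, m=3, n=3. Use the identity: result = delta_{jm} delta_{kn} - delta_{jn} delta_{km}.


Using the identity: epsilon_{ijk} epsilon_{imn} = delta_{jm} delta_{kn} - delta_{jn} delta_{km}.
delta_{13} = 0
delta_{13} = 0
delta_{13} = 0
delta_{13} = 0
Result = 0 * 0 - 0 * 0 = 0 - 0 = 0

0


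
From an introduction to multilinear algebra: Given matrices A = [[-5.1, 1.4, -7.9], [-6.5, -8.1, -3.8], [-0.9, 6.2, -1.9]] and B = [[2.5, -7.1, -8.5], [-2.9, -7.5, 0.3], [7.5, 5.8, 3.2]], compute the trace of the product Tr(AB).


Tr(AB) = sum_i (AB)_{ii} where (AB)_{ii} = sum_k A_{ik} B_{ki}.
(AB)_{11} = -5.1*2.5 + 1.4*-2.9 + -7.9*7.5 = -76.06
(AB)_{22} = -6.5*-7.1 + -8.1*-7.5 + -3.8*5.8 = 84.86
(AB)_{33} = -0.9*-8.5 + 6.2*0.3 + -1.9*3.2 = 3.43
Tr(AB) = -76.06 + 84.86 + 3.43 = 12.23

12.23


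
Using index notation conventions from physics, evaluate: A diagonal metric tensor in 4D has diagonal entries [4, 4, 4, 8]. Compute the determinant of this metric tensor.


For a diagonal metric, the determinant is the product of diagonal entries.
Diagonal entries: 4, 4, 4, 8
det(g) = 4 * 4 * 4 * 8 = 512

512


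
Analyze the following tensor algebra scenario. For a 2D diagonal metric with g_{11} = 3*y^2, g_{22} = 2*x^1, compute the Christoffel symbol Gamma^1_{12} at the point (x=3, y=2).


For a diagonal metric, Gamma^k_{ij} = (1/2) g^{kk} (dg_{ik}/dx_j + dg_{jk}/dx_i - dg_{ij}/dx_k).
The metric is diagonal, so g_{ab} = 0 for a != b.
At the given point: g_{11} = 12, g_{22} = 6
g^{11} = 1/12
dg_{11}/dx_2 = dg_{11}/dx_2 = 12
dg_{21}/dx_1 = 0 (off-diagonal)
dg_{12}/dx_1 = 0 (off-diagonal)
Numerator = 12 + 0 - 0 = 12
Gamma^1_{12} = 12 / (2 * 12) = 1/2

1/2


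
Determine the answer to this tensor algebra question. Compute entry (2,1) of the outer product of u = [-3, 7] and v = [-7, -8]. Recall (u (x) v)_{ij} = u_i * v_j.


The outer product entry T_{ij} = u_i * v_j.
We need i=2, j=1.
u_2 = 7, v_1 = -7
T_{2,1} = 7 * -7 = -49

-49


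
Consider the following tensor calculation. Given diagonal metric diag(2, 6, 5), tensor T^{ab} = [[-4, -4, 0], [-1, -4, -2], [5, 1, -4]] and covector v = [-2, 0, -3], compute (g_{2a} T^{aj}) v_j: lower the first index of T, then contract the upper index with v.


Step 1: lower the first index. For a diagonal metric, g_{ia} T^{aj} = g_{ii} T^{ij} (no sum on i).
g_{22} = 6
S_2{}^1 = 6 * T^{21} = 6 * -1 = -6
S_2{}^2 = 6 * T^{22} = 6 * -4 = -24
S_2{}^3 = 6 * T^{23} = 6 * -2 = -12
Step 2: contract S_2{}^j with v_j.
S_2{}^1 * v_1 = -6 * -2 = 12
S_2{}^2 * v_2 = -24 * 0 = 0
S_2{}^3 * v_3 = -12 * -3 = 36
Result = 12 + 0 + 36 = 48

48


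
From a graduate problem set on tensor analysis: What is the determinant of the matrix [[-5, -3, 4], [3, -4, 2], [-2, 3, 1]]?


Expanding along the first row, det(A) = a11*M_11 - a12*M_12 + a13*M_13, where M_1j is the (1,j) minor.
Minor M_11 = -4*1 - 2*3 = -10
Minor M_12 = 3*1 - 2*-2 = 7
Minor M_13 = 3*3 - -4*-2 = 1
det = -5*(-10) - -3*(7) + 4*(1)
    = 50 - -21 + 4
    = 75

75


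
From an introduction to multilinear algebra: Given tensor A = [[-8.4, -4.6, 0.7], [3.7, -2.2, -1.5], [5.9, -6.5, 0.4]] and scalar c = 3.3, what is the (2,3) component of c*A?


Scalar multiplication: (cA)_{ij} = c * A_{ij}.
c = 3.3
A_{23} = -1.5
(cA)_{23} = 3.3 * -1.5 = -4.95

-4.95


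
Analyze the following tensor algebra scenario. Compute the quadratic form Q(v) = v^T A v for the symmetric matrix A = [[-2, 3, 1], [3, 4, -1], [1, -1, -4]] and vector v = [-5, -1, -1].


First compute Av:
(Av)_1 = -2*-5 + 3*-1 + 1*-1 = 6
(Av)_2 = 3*-5 + 4*-1 + -1*-1 = -18
(Av)_3 = 1*-5 + -1*-1 + -4*-1 = 0
Av = [6, -18, 0]
Then v^T (Av) = -5*6 + -1*-18 + -1*0
= -30 + 18 + 0 = -12

-12


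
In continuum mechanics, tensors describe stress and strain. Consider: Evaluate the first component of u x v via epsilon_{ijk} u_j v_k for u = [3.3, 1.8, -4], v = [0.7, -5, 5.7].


(u x v)_1 = sum_{j,k} epsilon_{1jk} u_j v_k. Only permutations of (1,2,3) contribute; the two non-zero terms are:
eps_{123} u_2 v_3 = 1 * 1.8 * 5.7 = 10.26
eps_{132} u_3 v_2 = -1 * -4 * -5 = -20
(u x v)_1 = -9.74

-9.74


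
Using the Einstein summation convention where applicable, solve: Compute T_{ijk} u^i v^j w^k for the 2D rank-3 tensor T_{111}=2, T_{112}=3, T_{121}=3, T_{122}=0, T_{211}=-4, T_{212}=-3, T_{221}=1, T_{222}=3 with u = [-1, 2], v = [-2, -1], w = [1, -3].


S = sum over i,j,k of T_{ijk} u_i v_j w_k. Expanding all 8 terms:
T_{111}*u_1*v_1*w_1 = 2*-1*-2*1 = 4  (running total: 4)
T_{112}*u_1*v_1*w_2 = 3*-1*-2*-3 = -18  (running total: -14)
T_{121}*u_1*v_2*w_1 = 3*-1*-1*1 = 3  (running total: -11)
T_{122}*u_1*v_2*w_2 = 0*-1*-1*-3 = 0  (running total: -11)
T_{211}*u_2*v_1*w_1 = -4*2*-2*1 = 16  (running total: 5)
T_{212}*u_2*v_1*w_2 = -3*2*-2*-3 = -36  (running total: -31)
T_{221}*u_2*v_2*w_1 = 1*2*-1*1 = -2  (running total: -33)
T_{222}*u_2*v_2*w_2 = 3*2*-1*-3 = 18  (running total: -15)
S = -15

-15


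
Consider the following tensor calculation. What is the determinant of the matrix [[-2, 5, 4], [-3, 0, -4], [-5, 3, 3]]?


Expanding along the first row, det(A) = a11*M_11 - a12*M_12 + a13*M_13, where M_1j is the (1,j) minor.
Minor M_11 = 0*3 - -4*3 = 12
Minor M_12 = -3*3 - -4*-5 = -29
Minor M_13 = -3*3 - 0*-5 = -9
det = -2*(12) - 5*(-29) + 4*(-9)
    = -24 - -145 + -36
    = 85

85


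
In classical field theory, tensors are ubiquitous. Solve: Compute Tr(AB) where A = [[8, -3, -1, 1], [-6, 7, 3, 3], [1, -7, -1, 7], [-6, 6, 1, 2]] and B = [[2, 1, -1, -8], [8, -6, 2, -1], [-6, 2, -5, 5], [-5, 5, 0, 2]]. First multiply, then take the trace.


Tr(AB) = sum_i (AB)_{ii} where (AB)_{ii} = sum_k A_{ik} B_{ki}.
(AB)_{11} = 8*2 + -3*8 + -1*-6 + 1*-5 = -7
(AB)_{22} = -6*1 + 7*-6 + 3*2 + 3*5 = -27
(AB)_{33} = 1*-1 + -7*2 + -1*-5 + 7*0 = -10
(AB)_{44} = -6*-8 + 6*-1 + 1*5 + 2*2 = 51
Tr(AB) = -7 + -27 + -10 + 51 = 7

7


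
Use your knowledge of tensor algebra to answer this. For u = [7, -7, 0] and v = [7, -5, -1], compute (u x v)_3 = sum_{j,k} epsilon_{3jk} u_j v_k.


(u x v)_3 = sum_{j,k} epsilon_{3jk} u_j v_k. Only permutations of (1,2,3) contribute; the two non-zero terms are:
eps_{312} u_1 v_2 = 1 * 7 * -5 = -35
eps_{321} u_2 v_1 = -1 * -7 * 7 = 49
(u x v)_3 = 14

14


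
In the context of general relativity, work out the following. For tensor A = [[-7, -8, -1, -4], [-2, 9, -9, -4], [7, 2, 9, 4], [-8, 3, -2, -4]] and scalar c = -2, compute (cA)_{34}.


Scalar multiplication: (cA)_{ij} = c * A_{ij}.
c = -2
A_{34} = 4
(cA)_{34} = -2 * 4 = -8

-8


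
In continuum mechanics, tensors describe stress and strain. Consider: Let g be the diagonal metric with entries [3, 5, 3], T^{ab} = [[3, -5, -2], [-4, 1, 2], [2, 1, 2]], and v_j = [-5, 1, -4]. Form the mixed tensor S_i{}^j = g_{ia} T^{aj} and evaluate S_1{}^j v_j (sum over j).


Step 1: lower the first index. For a diagonal metric, g_{ia} T^{aj} = g_{ii} T^{ij} (no sum on i).
g_{11} = 3
S_1{}^1 = 3 * T^{11} = 3 * 3 = 9
S_1{}^2 = 3 * T^{12} = 3 * -5 = -15
S_1{}^3 = 3 * T^{13} = 3 * -2 = -6
Step 2: contract S_1{}^j with v_j.
S_1{}^1 * v_1 = 9 * -5 = -45
S_1{}^2 * v_2 = -15 * 1 = -15
S_1{}^3 * v_3 = -6 * -4 = 24
Result = -45 + -15 + 24 = -36

-36


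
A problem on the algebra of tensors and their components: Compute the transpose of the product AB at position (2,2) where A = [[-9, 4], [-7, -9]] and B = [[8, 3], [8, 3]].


(AB)^T_{ij} = (AB)_{ji} = sum_k A_{jk} B_{ki}.
For i=2, j=2 we need (AB)_{22}:
A_{21} * B_{12} = -7 * 3 = -21
A_{22} * B_{22} = -9 * 3 = -27
Sum = -21 + -27 = -48

-48


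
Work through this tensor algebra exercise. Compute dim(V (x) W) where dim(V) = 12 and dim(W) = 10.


The dimension of a tensor product is the product of dimensions.
dim(V) = 12, dim(W) = 10
dim(V (x) W) = 12 * 10 = 120

120


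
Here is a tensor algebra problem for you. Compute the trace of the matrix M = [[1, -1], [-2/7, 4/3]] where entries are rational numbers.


The trace is the sum of diagonal entries.
Diagonal: M[1,1] = 1, M[2,2] = 4/3
Tr(M) = 1 + 4/3
Computing step by step:
After adding M[1,1]: 1
After adding M[2,2]: 7/3
Tr(M) = 7/3

7/3


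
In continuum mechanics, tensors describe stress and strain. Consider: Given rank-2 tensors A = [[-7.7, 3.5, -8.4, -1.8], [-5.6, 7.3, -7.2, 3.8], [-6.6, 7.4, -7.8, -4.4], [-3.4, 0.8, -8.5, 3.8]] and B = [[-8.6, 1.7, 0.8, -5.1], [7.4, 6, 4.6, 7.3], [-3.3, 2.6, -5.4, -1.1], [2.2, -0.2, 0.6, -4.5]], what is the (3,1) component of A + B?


Tensor addition is component-wise: (A + B)_{ij} = A_{ij} + B_{ij}.
A_{31} = -6.6
B_{31} = -3.3
(A + B)_{31} = -6.6 + -3.3 = -9.9

-9.9


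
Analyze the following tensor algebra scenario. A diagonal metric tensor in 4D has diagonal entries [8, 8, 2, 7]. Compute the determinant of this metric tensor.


For a diagonal metric, the determinant is the product of diagonal entries.
Diagonal entries: 8, 8, 2, 7
det(g) = 8 * 8 * 2 * 7 = 896

896


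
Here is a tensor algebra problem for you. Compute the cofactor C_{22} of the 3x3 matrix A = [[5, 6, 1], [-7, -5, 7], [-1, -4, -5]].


To find cofactor C_{22}, delete row 2 and column 2.
The resulting 2x2 submatrix is: [[5, 1], [-1, -5]]
Minor M_{22} = 5*-5 - 1*-1
  = -25 - -1 = -24
Sign = (-1)^(2+2) = (-1)^4 = 1
Cofactor C_{22} = 1 * -24 = -24

-24


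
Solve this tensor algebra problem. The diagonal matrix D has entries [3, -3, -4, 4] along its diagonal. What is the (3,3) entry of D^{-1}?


For a diagonal matrix, the inverse has entries (D^{-1})_{ii} = 1/d_{ii}.
The diagonal entries are: d_{11} = 3, d_{22} = -3, d_{33} = -4, d_{44} = 4
We need (D^{-1})_{33} = 1/d_{33} = 1/-4 = -1/4

-1/4


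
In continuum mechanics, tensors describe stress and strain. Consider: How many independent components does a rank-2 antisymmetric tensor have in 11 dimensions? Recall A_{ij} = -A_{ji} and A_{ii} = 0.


An antisymmetric rank-2 tensor satisfies A_{ij} = -A_{ji}, so diagonal entries are zero.
The independent components are the upper-triangular entries: C(n, 2) = n(n-1)/2.
n = 11
C(11, 2) = 11 * 10 / 2 = 110 / 2 = 55

55


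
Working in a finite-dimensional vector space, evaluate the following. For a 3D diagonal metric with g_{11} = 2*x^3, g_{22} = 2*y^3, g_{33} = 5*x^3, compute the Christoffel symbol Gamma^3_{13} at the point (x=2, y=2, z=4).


For a diagonal metric, Gamma^k_{ij} = (1/2) g^{kk} (dg_{ik}/dx_j + dg_{jk}/dx_i - dg_{ij}/dx_k).
The metric is diagonal, so g_{ab} = 0 for a != b.
At the given point: g_{11} = 16, g_{22} = 16, g_{33} = 40
g^{33} = 1/40
dg_{13}/dx_3 = 0 (off-diagonal)
dg_{33}/dx_1 = dg_{33}/dx_1 = 60
dg_{13}/dx_3 = 0 (off-diagonal)
Numerator = 0 + 60 - 0 = 60
Gamma^3_{13} = 60 / (2 * 40) = 3/4

3/4


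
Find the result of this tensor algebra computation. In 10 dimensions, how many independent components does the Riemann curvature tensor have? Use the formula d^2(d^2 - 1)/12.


The Riemann tensor in d dimensions has d^2(d^2 - 1)/12 independent components.
d = 10, so d^2 = 100
d^2 - 1 = 99
d^2(d^2 - 1) = 100 * 99 = 9900
Divide by 12: 9900 / 12 = 825

825


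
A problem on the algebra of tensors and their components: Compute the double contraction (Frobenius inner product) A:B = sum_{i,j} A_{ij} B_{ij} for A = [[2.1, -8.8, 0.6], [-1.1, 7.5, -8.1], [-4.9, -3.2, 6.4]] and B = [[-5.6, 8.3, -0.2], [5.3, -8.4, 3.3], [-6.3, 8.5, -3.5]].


A:B = sum over all i,j of A_{ij} * B_{ij}.
Row 1: 2.1*-5.6=-11.76, -8.8*8.3=-73.04, 0.6*-0.2=-0.12 => row sum = -84.92
Row 2: -1.1*5.3=-5.83, 7.5*-8.4=-63, -8.1*3.3=-26.73 => row sum = -95.56
Row 3: -4.9*-6.3=30.87, -3.2*8.5=-27.2, 6.4*-3.5=-22.4 => row sum = -18.73
Total = -84.92 + -95.56 + -18.73 = -199.21

-199.21


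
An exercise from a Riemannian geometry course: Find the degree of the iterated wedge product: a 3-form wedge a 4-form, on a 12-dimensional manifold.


The degree of a wedge product is the sum of the degrees of the individual forms.
Degrees: 3, 4
Total degree = 3 + 4 = 7

7


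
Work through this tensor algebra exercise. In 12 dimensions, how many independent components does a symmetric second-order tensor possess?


A symmetric rank-2 tensor in d dimensions has d(d+1)/2 independent components.
d = 12
d(d+1)/2 = 12 * 13 / 2 = 156 / 2 = 78

78


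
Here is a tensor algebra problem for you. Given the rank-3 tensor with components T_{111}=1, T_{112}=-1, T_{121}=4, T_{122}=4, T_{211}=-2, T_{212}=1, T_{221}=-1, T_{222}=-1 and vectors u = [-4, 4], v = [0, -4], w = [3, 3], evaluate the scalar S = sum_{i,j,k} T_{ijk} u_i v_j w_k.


S = sum over i,j,k of T_{ijk} u_i v_j w_k. Expanding all 8 terms:
T_{111}*u_1*v_1*w_1 = 1*-4*0*3 = 0  (running total: 0)
T_{112}*u_1*v_1*w_2 = -1*-4*0*3 = 0  (running total: 0)
T_{121}*u_1*v_2*w_1 = 4*-4*-4*3 = 192  (running total: 192)
T_{122}*u_1*v_2*w_2 = 4*-4*-4*3 = 192  (running total: 384)
T_{211}*u_2*v_1*w_1 = -2*4*0*3 = 0  (running total: 384)
T_{212}*u_2*v_1*w_2 = 1*4*0*3 = 0  (running total: 384)
T_{221}*u_2*v_2*w_1 = -1*4*-4*3 = 48  (running total: 432)
T_{222}*u_2*v_2*w_2 = -1*4*-4*3 = 48  (running total: 480)
S = 480

480


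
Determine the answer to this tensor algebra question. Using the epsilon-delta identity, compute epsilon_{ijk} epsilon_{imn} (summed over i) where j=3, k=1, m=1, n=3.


Using the identity: epsilon_{ijk} epsilon_{imn} = delta_{jm} delta_{kn} - delta_{jn} delta_{km}.
delta_{31} = 0
delta_{13} = 0
delta_{33} = 1
delta_{11} = 1
Result = 0 * 0 - 1 * 1 = 0 - 1 = -1

-1


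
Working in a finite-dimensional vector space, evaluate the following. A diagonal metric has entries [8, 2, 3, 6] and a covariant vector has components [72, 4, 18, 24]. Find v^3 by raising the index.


To raise an index with a diagonal metric: v^i = v_i / g_{ii}.
For index 3: v_3 = 18, g_{33} = 3
v^3 = 18 / 3 = 6

6


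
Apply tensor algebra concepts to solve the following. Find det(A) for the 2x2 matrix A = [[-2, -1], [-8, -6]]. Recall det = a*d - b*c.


For a 2x2 matrix [[a, b], [c, d]], det = a*d - b*c.
a = -2, b = -1, c = -8, d = -6
a*d = -2 * -6 = 12
b*c = -1 * -8 = 8
det = 12 - 8 = 4

4


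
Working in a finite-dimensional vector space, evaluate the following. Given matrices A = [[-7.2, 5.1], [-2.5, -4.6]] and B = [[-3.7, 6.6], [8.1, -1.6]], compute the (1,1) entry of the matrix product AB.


(AB)_{ij} = sum_k A_{ik} B_{kj}.
For i=1, j=1:
A_{11} * B_{11} = -7.2 * -3.7 = 26.64
A_{12} * B_{21} = 5.1 * 8.1 = 41.31
Sum = 26.64 + 41.31 = 67.95

67.95


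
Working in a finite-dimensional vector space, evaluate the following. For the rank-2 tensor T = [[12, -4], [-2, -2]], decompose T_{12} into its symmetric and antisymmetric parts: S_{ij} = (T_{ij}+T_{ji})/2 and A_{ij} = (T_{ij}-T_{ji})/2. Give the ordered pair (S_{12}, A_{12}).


T_{12} = -4
T_{21} = -2
S_{12} = (-4 + -2)/2 = -6/2 = -3
A_{12} = (-4 - -2)/2 = -2/2 = -1
Check: S + A = -3 + -1 = -4 = T_{12}.

(-3, -1)


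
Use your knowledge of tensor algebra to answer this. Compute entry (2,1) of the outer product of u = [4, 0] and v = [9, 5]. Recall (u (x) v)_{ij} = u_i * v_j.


The outer product entry T_{ij} = u_i * v_j.
We need i=2, j=1.
u_2 = 0, v_1 = 9
T_{2,1} = 0 * 9 = 0

0


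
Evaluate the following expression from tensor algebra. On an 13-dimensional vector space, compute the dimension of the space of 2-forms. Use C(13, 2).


The dimension of the space of p-forms on an n-dimensional space is C(n, p).
n = 13, p = 2
C(13, 2) = 13! / (2! * 11!) = 78

78


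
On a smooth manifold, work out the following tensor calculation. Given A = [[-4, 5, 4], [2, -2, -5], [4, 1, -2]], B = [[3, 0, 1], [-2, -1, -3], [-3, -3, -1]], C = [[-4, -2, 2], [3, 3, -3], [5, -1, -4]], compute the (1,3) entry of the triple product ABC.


(ABC)_{13} = sum_m (AB)_{1m} C_{m3}. First compute row 1 of AB.
(AB)_{11} = -4*3 + 5*-2 + 4*-3 = -34
(AB)_{12} = -4*0 + 5*-1 + 4*-3 = -17
(AB)_{13} = -4*1 + 5*-3 + 4*-1 = -23
Now contract with column 3 of C:
(AB)_{11} * C_{13} = -34 * 2 = -68
(AB)_{12} * C_{23} = -17 * -3 = 51
(AB)_{13} * C_{33} = -23 * -4 = 92
(ABC)_{13} = -68 + 51 + 92 = 75

75


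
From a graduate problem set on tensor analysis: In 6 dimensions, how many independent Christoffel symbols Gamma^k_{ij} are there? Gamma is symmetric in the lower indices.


Christoffel symbols Gamma^k_{ij} are symmetric in i,j, so there are d * d(d+1)/2 independent symbols.
d = 6
d(d+1)/2 = 6 * 7 / 2 = 21
Total = 6 * 21 = 126

126


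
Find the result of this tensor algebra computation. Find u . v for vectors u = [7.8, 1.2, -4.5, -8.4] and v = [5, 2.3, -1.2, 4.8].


The inner product u . v = sum of u_i * v_i.
Term-by-term: 7.8 * 5, 1.2 * 2.3, -4.5 * -1.2, -8.4 * 4.8
Products: 39, 2.76, 5.4, -40.32
Sum = 39 + 2.76 + 5.4 + -40.32 = 6.84

6.84


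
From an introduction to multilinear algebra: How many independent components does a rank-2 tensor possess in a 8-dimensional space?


The number of components of a rank-r tensor in d dimensions is d^r.
Here d = 8 and r = 2.
8^2 = 64

64


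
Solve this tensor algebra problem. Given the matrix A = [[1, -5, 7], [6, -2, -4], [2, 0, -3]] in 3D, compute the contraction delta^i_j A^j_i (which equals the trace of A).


The contraction (trace) of a rank-2 tensor is the sum of its diagonal elements.
Diagonal entries: A[1,1] = 1, A[2,2] = -2, A[3,3] = -3
Tr(A) = 1 + -2 + -3 = -4

-4


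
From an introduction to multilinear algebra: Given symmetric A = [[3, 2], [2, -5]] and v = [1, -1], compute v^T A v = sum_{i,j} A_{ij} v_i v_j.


First compute Av:
(Av)_1 = 3*1 + 2*-1 = 1
(Av)_2 = 2*1 + -5*-1 = 7
Av = [1, 7]
Then v^T (Av) = 1*1 + -1*7
= 1 + -7 = -6

-6


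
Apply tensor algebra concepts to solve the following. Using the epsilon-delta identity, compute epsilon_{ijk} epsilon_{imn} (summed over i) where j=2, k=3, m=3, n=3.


Using the identity: epsilon_{ijk} epsilon_{imn} = delta_{jm} delta_{kn} - delta_{jn} delta_{km}.
delta_{23} = 0
delta_{33} = 1
delta_{23} = 0
delta_{33} = 1
Result = 0 * 1 - 0 * 1 = 0 - 0 = 0

0


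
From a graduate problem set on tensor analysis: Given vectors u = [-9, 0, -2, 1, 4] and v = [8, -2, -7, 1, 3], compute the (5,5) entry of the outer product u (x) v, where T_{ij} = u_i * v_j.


The outer product entry T_{ij} = u_i * v_j.
We need i=5, j=5.
u_5 = 4, v_5 = 3
T_{5,5} = 4 * 3 = 12

12


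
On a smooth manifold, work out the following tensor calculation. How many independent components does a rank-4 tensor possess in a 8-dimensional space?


The number of components of a rank-r tensor in d dimensions is d^r.
Here d = 8 and r = 4.
8^4 = 4096

4096


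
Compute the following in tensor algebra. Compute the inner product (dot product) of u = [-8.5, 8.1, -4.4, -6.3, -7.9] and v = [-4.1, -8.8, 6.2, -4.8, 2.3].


The inner product u . v = sum of u_i * v_i.
Term-by-term: -8.5 * -4.1, 8.1 * -8.8, -4.4 * 6.2, -6.3 * -4.8, -7.9 * 2.3
Products: 34.85, -71.28, -27.28, 30.24, -18.17
Sum = 34.85 + -71.28 + -27.28 + 30.24 + -18.17 = -51.64

-51.64


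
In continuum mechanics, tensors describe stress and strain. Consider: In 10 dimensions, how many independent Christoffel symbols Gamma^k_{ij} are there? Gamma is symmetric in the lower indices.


Christoffel symbols Gamma^k_{ij} are symmetric in i,j, so there are d * d(d+1)/2 independent symbols.
d = 10
d(d+1)/2 = 10 * 11 / 2 = 55
Total = 10 * 55 = 550

550


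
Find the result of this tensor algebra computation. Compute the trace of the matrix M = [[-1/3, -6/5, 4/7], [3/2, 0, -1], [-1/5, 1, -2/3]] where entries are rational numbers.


The trace is the sum of diagonal entries.
Diagonal: M[1,1] = -1/3, M[2,2] = 0, M[3,3] = -2/3
Tr(M) = -1/3 + 0 + -2/3
Computing step by step:
After adding M[1,1]: -1/3
After adding M[2,2]: -1/3
After adding M[3,3]: -1
Tr(M) = -1

-1


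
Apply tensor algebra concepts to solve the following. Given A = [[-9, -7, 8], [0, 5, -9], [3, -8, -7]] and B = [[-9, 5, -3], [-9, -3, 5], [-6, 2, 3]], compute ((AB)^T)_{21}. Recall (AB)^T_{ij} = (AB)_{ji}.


(AB)^T_{ij} = (AB)_{ji} = sum_k A_{jk} B_{ki}.
For i=2, j=1 we need (AB)_{12}:
A_{11} * B_{12} = -9 * 5 = -45
A_{12} * B_{22} = -7 * -3 = 21
A_{13} * B_{32} = 8 * 2 = 16
Sum = -45 + 21 + 16 = -8

-8


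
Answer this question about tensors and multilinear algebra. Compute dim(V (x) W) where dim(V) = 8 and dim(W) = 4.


The dimension of a tensor product is the product of dimensions.
dim(V) = 8, dim(W) = 4
dim(V (x) W) = 8 * 4 = 32

32


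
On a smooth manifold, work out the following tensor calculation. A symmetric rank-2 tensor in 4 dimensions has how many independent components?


A symmetric rank-2 tensor in d dimensions has d(d+1)/2 independent components.
d = 4
d(d+1)/2 = 4 * 5 / 2 = 20 / 2 = 10

10


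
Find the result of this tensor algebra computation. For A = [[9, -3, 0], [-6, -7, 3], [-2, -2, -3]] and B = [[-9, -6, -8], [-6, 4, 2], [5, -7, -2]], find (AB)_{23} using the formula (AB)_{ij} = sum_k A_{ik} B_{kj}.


(AB)_{ij} = sum_k A_{ik} B_{kj}.
For i=2, j=3:
A_{21} * B_{13} = -6 * -8 = 48
A_{22} * B_{23} = -7 * 2 = -14
A_{23} * B_{33} = 3 * -2 = -6
Sum = 48 + -14 + -6 = 28

28


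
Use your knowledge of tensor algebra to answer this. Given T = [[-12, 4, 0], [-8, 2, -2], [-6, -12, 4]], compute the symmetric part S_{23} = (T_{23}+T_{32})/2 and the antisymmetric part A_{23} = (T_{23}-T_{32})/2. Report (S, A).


T_{23} = -2
T_{32} = -12
S_{23} = (-2 + -12)/2 = -14/2 = -7
A_{23} = (-2 - -12)/2 = 10/2 = 5
Check: S + A = -7 + 5 = -2 = T_{23}.

(-7, 5)


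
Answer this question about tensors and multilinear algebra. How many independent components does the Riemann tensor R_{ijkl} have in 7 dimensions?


The Riemann tensor in d dimensions has d^2(d^2 - 1)/12 independent components.
d = 7, so d^2 = 49
d^2 - 1 = 48
d^2(d^2 - 1) = 49 * 48 = 2352
Divide by 12: 2352 / 12 = 196

196


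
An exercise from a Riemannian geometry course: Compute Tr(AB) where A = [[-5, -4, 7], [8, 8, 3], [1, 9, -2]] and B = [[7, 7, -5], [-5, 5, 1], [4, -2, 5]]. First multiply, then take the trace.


Tr(AB) = sum_i (AB)_{ii} where (AB)_{ii} = sum_k A_{ik} B_{ki}.
(AB)_{11} = -5*7 + -4*-5 + 7*4 = 13
(AB)_{22} = 8*7 + 8*5 + 3*-2 = 90
(AB)_{33} = 1*-5 + 9*1 + -2*5 = -6
Tr(AB) = 13 + 90 + -6 = 97

97
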